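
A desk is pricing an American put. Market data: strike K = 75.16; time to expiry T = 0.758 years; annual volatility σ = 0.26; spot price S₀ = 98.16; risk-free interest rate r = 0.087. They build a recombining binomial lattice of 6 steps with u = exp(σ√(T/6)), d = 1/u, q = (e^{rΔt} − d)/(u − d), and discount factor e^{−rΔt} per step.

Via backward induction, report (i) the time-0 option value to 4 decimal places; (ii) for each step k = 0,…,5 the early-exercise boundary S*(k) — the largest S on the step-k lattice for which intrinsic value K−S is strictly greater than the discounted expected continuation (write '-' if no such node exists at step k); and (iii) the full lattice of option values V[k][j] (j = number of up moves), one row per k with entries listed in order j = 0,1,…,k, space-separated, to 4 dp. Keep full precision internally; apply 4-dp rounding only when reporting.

params: Δt=0.12633 u=1.09682 d=0.91173 q=0.53662 e^(-rΔt)=0.98907
t_6 payoffs: 18.7796 7.3339 0.0000 0.0000 0.0000 0.0000 0.0000
t_5: node(5,0) S=61.8390 payoff=13.3210 vs cont=12.4994 → 13.3210 [stop]  node(5,1) S=74.3929 payoff=0.7671 vs cont=3.3612 → 3.3612 [wait]  node(5,2) S=89.4953 payoff=0.0000 vs cont=0.0000 → 0.0000 [wait]  node(5,3) S=107.6636 payoff=0.0000 vs cont=0.0000 → 0.0000 [wait]  node(5,4) S=129.5203 payoff=0.0000 vs cont=0.0000 → 0.0000 [wait]  node(5,5) S=155.8140 payoff=0.0000 vs cont=0.0000 → 0.0000 [wait]  ⇒ S*(5)=61.8390
t_4: node(4,0) S=67.8261 payoff=7.3339 vs cont=7.8891 → 7.8891 [wait]  node(4,1) S=81.5954 payoff=0.0000 vs cont=1.5405 → 1.5405 [wait]  node(4,2) S=98.1600 payoff=0.0000 vs cont=0.0000 → 0.0000 [wait]  node(4,3) S=118.0873 payoff=0.0000 vs cont=0.0000 → 0.0000 [wait]  node(4,4) S=142.0601 payoff=0.0000 vs cont=0.0000 → 0.0000 [wait]  ⇒ S*(4)=-
t_3: node(3,0) S=74.3929 payoff=0.7671 vs cont=4.4333 → 4.4333 [wait]  node(3,1) S=89.4953 payoff=0.0000 vs cont=0.7060 → 0.7060 [wait]  node(3,2) S=107.6636 payoff=0.0000 vs cont=0.0000 → 0.0000 [wait]  node(3,3) S=129.5203 payoff=0.0000 vs cont=0.0000 → 0.0000 [wait]  ⇒ S*(3)=-
t_2: node(2,0) S=81.5954 payoff=0.0000 vs cont=2.4066 → 2.4066 [wait]  node(2,1) S=98.1600 payoff=0.0000 vs cont=0.3236 → 0.3236 [wait]  node(2,2) S=118.0873 payoff=0.0000 vs cont=0.0000 → 0.0000 [wait]  ⇒ S*(2)=-
t_1: node(1,0) S=89.4953 payoff=0.0000 vs cont=1.2747 → 1.2747 [wait]  node(1,1) S=107.6636 payoff=0.0000 vs cont=0.1483 → 0.1483 [wait]  ⇒ S*(1)=-
t_0: node(0,0) S=98.1600 payoff=0.0000 vs cont=0.6629 → 0.6629 [wait]  ⇒ S*(0)=-

price = 0.6629
boundary = - - - - - 61.8390
tree:
0.6629
1.2747 0.1483
2.4066 0.3236 0.0000
4.4333 0.7060 0.0000 0.0000
7.8891 1.5405 0.0000 0.0000 0.0000
13.3210 3.3612 0.0000 0.0000 0.0000 0.0000
18.7796 7.3339 0.0000 0.0000 0.0000 0.0000 0.0000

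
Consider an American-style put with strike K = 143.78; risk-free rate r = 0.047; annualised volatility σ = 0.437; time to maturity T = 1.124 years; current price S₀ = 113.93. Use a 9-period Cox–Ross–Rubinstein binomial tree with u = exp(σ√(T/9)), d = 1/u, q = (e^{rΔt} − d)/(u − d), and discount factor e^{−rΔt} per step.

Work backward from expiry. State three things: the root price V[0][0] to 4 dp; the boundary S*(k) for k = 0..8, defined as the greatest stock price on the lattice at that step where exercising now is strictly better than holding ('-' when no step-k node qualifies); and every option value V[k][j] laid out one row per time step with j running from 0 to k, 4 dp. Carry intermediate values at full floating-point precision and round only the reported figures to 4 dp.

Δt=0.12489  u=1.16700  d=0.85690  q=0.48045  discount=0.99415
step 9 (expiry): payoffs max(K−S,0) = 115.4002 105.1301 91.1433 72.0950 46.1534 10.8240 0.0000 0.0000 0.0000 0.0000
step 8: (k=8,j=0): S=33.1191, (K−S)⁺=110.6609, hold=109.8194 ⇒ V=110.6609 exercise | (k=8,j=1): S=45.1044, (K−S)⁺=98.6756, hold=97.8341 ⇒ V=98.6756 exercise | (k=8,j=2): S=61.4269, (K−S)⁺=82.3531, hold=81.5116 ⇒ V=82.3531 exercise | (k=8,j=3): S=83.6562, (K−S)⁺=60.1238, hold=59.2823 ⇒ V=60.1238 exercise | (k=8,j=4): S=113.9300, (K−S)⁺=29.8500, hold=29.0085 ⇒ V=29.8500 exercise | (k=8,j=5): S=155.1593, (K−S)⁺=0.0000, hold=5.5907 ⇒ V=5.5907 continue | (k=8,j=6): S=211.3089, (K−S)⁺=0.0000, hold=0.0000 ⇒ V=0.0000 continue | (k=8,j=7): S=287.7779, (K−S)⁺=0.0000, hold=0.0000 ⇒ V=0.0000 continue | (k=8,j=8): S=391.9199, (K−S)⁺=0.0000, hold=0.0000 ⇒ V=0.0000 continue  boundary S*=113.9300
step 7: (k=7,j=0): S=38.6499, (K−S)⁺=105.1301, hold=104.2886 ⇒ V=105.1301 exercise | (k=7,j=1): S=52.6367, (K−S)⁺=91.1433, hold=90.3018 ⇒ V=91.1433 exercise | (k=7,j=2): S=71.6850, (K−S)⁺=72.0950, hold=71.2535 ⇒ V=72.0950 exercise | (k=7,j=3): S=97.6266, (K−S)⁺=46.1534, hold=45.3119 ⇒ V=46.1534 exercise | (k=7,j=4): S=132.9560, (K−S)⁺=10.8240, hold=18.0881 ⇒ V=18.0881 continue | (k=7,j=5): S=181.0705, (K−S)⁺=0.0000, hold=2.8876 ⇒ V=2.8876 continue | (k=7,j=6): S=246.5969, (K−S)⁺=0.0000, hold=0.0000 ⇒ V=0.0000 continue | (k=7,j=7): S=335.8361, (K−S)⁺=0.0000, hold=0.0000 ⇒ V=0.0000 continue  boundary S*=97.6266
step 6: (k=6,j=0): S=45.1044, (K−S)⁺=98.6756, hold=97.8341 ⇒ V=98.6756 exercise | (k=6,j=1): S=61.4269, (K−S)⁺=82.3531, hold=81.5116 ⇒ V=82.3531 exercise | (k=6,j=2): S=83.6562, (K−S)⁺=60.1238, hold=59.2823 ⇒ V=60.1238 exercise | (k=6,j=3): S=113.9300, (K−S)⁺=29.8500, hold=32.4781 ⇒ V=32.4781 continue | (k=6,j=4): S=155.1593, (K−S)⁺=0.0000, hold=10.7218 ⇒ V=10.7218 continue | (k=6,j=5): S=211.3089, (K−S)⁺=0.0000, hold=1.4915 ⇒ V=1.4915 continue | (k=6,j=6): S=287.7779, (K−S)⁺=0.0000, hold=0.0000 ⇒ V=0.0000 continue  boundary S*=83.6562
step 5: (k=5,j=0): S=52.6367, (K−S)⁺=91.1433, hold=90.3018 ⇒ V=91.1433 exercise | (k=5,j=1): S=71.6850, (K−S)⁺=72.0950, hold=71.2535 ⇒ V=72.0950 exercise | (k=5,j=2): S=97.6266, (K−S)⁺=46.1534, hold=46.5672 ⇒ V=46.5672 continue | (k=5,j=3): S=132.9560, (K−S)⁺=10.8240, hold=21.8964 ⇒ V=21.8964 continue | (k=5,j=4): S=181.0705, (K−S)⁺=0.0000, hold=6.2503 ⇒ V=6.2503 continue | (k=5,j=5): S=246.5969, (K−S)⁺=0.0000, hold=0.7704 ⇒ V=0.7704 continue  boundary S*=71.6850
step 4: (k=4,j=0): S=61.4269, (K−S)⁺=82.3531, hold=81.5116 ⇒ V=82.3531 exercise | (k=4,j=1): S=83.6562, (K−S)⁺=60.1238, hold=59.4799 ⇒ V=60.1238 exercise | (k=4,j=2): S=113.9300, (K−S)⁺=29.8500, hold=34.5109 ⇒ V=34.5109 continue | (k=4,j=3): S=155.1593, (K−S)⁺=0.0000, hold=14.2950 ⇒ V=14.2950 continue | (k=4,j=4): S=211.3089, (K−S)⁺=0.0000, hold=3.5963 ⇒ V=3.5963 continue  boundary S*=83.6562
step 3: (k=3,j=0): S=71.6850, (K−S)⁺=72.0950, hold=71.2535 ⇒ V=72.0950 exercise | (k=3,j=1): S=97.6266, (K−S)⁺=46.1534, hold=47.5381 ⇒ V=47.5381 continue | (k=3,j=2): S=132.9560, (K−S)⁺=10.8240, hold=24.6530 ⇒ V=24.6530 continue | (k=3,j=3): S=181.0705, (K−S)⁺=0.0000, hold=9.1012 ⇒ V=9.1012 continue  boundary S*=71.6850
step 2: (k=2,j=0): S=83.6562, (K−S)⁺=60.1238, hold=59.9437 ⇒ V=60.1238 exercise | (k=2,j=1): S=113.9300, (K−S)⁺=29.8500, hold=36.3290 ⇒ V=36.3290 continue | (k=2,j=2): S=155.1593, (K−S)⁺=0.0000, hold=17.0805 ⇒ V=17.0805 continue  boundary S*=83.6562
step 1: (k=1,j=0): S=97.6266, (K−S)⁺=46.1534, hold=48.4066 ⇒ V=48.4066 continue | (k=1,j=1): S=132.9560, (K−S)⁺=10.8240, hold=26.9226 ⇒ V=26.9226 continue  boundary S*=-
step 0: (k=0,j=0): S=113.9300, (K−S)⁺=29.8500, hold=37.8616 ⇒ V=37.8616 continue  boundary S*=-

price = 37.8616
boundary = - - 83.6562 71.6850 83.6562 71.6850 83.6562 97.6266 113.9300
tree:
37.8616
48.4066 26.9226
60.1238 36.3290 17.0805
72.0950 47.5381 24.6530 9.1012
82.3531 60.1238 34.5109 14.2950 3.5963
91.1433 72.0950 46.5672 21.8964 6.2503 0.7704
98.6756 82.3531 60.1238 32.4781 10.7218 1.4915 0.0000
105.1301 91.1433 72.0950 46.1534 18.0881 2.8876 0.0000 0.0000
110.6609 98.6756 82.3531 60.1238 29.8500 5.5907 0.0000 0.0000 0.0000
115.4002 105.1301 91.1433 72.0950 46.1534 10.8240 0.0000 0.0000 0.0000 0.0000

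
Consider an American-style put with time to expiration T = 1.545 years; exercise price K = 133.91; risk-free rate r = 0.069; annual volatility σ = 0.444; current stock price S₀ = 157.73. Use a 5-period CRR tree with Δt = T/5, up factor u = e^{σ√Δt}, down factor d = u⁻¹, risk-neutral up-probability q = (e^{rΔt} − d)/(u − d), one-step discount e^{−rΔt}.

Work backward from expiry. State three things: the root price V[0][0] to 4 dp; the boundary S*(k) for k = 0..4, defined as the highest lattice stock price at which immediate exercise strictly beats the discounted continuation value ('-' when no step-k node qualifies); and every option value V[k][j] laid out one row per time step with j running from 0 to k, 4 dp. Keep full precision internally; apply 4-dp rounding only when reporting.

params: Δt=0.30900 u=1.27994 d=0.78129 q=0.48183 e^(-rΔt)=0.97890
t_5 payoffs: 87.9930 58.6871 10.6772 0.0000 0.0000 0.0000
t_4: node(4,0) S=58.7708 payoff=75.1392 vs cont=72.3143 → 75.1392 [stop]  node(4,1) S=96.2805 payoff=37.6295 vs cont=34.8047 → 37.6295 [stop]  node(4,2) S=157.7300 payoff=0.0000 vs cont=5.4160 → 5.4160 [wait]  node(4,3) S=258.3988 payoff=0.0000 vs cont=0.0000 → 0.0000 [wait]  node(4,4) S=423.3179 payoff=0.0000 vs cont=0.0000 → 0.0000 [wait]  ⇒ S*(4)=96.2805
t_3: node(3,0) S=75.2229 payoff=58.6871 vs cont=55.8622 → 58.6871 [stop]  node(3,1) S=123.2328 payoff=10.6772 vs cont=21.6418 → 21.6418 [wait]  node(3,2) S=201.8842 payoff=0.0000 vs cont=2.7472 → 2.7472 [wait]  node(3,3) S=330.7338 payoff=0.0000 vs cont=0.0000 → 0.0000 [wait]  ⇒ S*(3)=75.2229
t_2: node(2,0) S=96.2805 payoff=37.6295 vs cont=39.9763 → 39.9763 [wait]  node(2,1) S=157.7300 payoff=0.0000 vs cont=12.2734 → 12.2734 [wait]  node(2,2) S=258.3988 payoff=0.0000 vs cont=1.3935 → 1.3935 [wait]  ⇒ S*(2)=-
t_1: node(1,0) S=123.2328 payoff=10.6772 vs cont=26.0666 → 26.0666 [wait]  node(1,1) S=201.8842 payoff=0.0000 vs cont=6.8829 → 6.8829 [wait]  ⇒ S*(1)=-
t_0: node(0,0) S=157.7300 payoff=0.0000 vs cont=16.4685 → 16.4685 [wait]  ⇒ S*(0)=-

price = 16.4685
boundary = - - - 75.2229 96.2805
tree:
16.4685
26.0666 6.8829
39.9763 12.2734 1.3935
58.6871 21.6418 2.7472 0.0000
75.1392 37.6295 5.4160 0.0000 0.0000
87.9930 58.6871 10.6772 0.0000 0.0000 0.0000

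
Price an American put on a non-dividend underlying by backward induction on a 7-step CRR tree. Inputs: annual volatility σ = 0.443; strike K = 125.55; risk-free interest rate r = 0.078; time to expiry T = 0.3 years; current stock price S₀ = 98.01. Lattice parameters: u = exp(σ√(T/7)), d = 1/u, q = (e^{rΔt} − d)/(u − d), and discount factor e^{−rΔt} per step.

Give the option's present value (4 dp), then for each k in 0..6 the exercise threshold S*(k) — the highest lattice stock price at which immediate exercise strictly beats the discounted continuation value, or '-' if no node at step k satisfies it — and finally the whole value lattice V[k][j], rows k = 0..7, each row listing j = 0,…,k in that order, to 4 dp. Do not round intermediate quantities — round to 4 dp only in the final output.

price = 28.3053
boundary = - 89.4214 81.5854 89.4214 98.0100 89.4214 98.0100
tree:
28.3053
36.1286 20.5254
43.9646 27.8127 13.2391
51.1139 36.1286 19.5276 6.9211
57.6368 43.9646 27.5400 11.4958 2.3068
63.5880 51.1139 36.1286 18.3536 4.5861 0.0000
69.0178 57.6368 43.9646 27.5400 9.1176 0.0000 0.0000
73.9717 63.5880 51.1139 36.1286 18.1265 0.0000 0.0000 0.0000

Δt=0.04286, u=1.09605, d=0.91237, q=0.49532, disc=e^(-rΔt)=0.99666
k=7 terminal: V=max(K-S,0) → 73.9717 63.5880 51.1139 36.1286 18.1265 0.0000 0.0000 0.0000
k=6: j=0 S=56.5322 intr=69.0178 cont=68.5988 V=69.0178[EX]; j=1 S=67.9132 intr=57.6368 cont=57.2178 V=57.6368[EX]; j=2 S=81.5854 intr=43.9646 cont=43.5456 V=43.9646[EX]; j=3 S=98.0100 intr=27.5400 cont=27.1210 V=27.5400[EX]; j=4 S=117.7412 intr=7.8088 cont=9.1176 V=9.1176[hold]; j=5 S=141.4446 intr=0.0000 cont=0.0000 V=0.0000[hold]; j=6 S=169.9200 intr=0.0000 cont=0.0000 V=0.0000[hold]  S*(6)=98.0100
k=5: j=0 S=61.9620 intr=63.5880 cont=63.1690 V=63.5880[EX]; j=1 S=74.4361 intr=51.1139 cont=50.6950 V=51.1139[EX]; j=2 S=89.4214 intr=36.1286 cont=35.7096 V=36.1286[EX]; j=3 S=107.4235 intr=18.1265 cont=18.3536 V=18.3536[hold]; j=4 S=129.0498 intr=0.0000 cont=4.5861 V=4.5861[hold]; j=5 S=155.0299 intr=0.0000 cont=0.0000 V=0.0000[hold]  S*(5)=89.4214
k=4: j=0 S=67.9132 intr=57.6368 cont=57.2178 V=57.6368[EX]; j=1 S=81.5854 intr=43.9646 cont=43.5456 V=43.9646[EX]; j=2 S=98.0100 intr=27.5400 cont=27.2331 V=27.5400[EX]; j=3 S=117.7412 intr=7.8088 cont=11.4958 V=11.4958[hold]; j=4 S=141.4446 intr=0.0000 cont=2.3068 V=2.3068[hold]  S*(4)=98.0100
k=3: j=0 S=74.4361 intr=51.1139 cont=50.6950 V=51.1139[EX]; j=1 S=89.4214 intr=36.1286 cont=35.7096 V=36.1286[EX]; j=2 S=107.4235 intr=18.1265 cont=19.5276 V=19.5276[hold]; j=3 S=129.0498 intr=0.0000 cont=6.9211 V=6.9211[hold]  S*(3)=89.4214
k=2: j=0 S=81.5854 intr=43.9646 cont=43.5456 V=43.9646[EX]; j=1 S=98.0100 intr=27.5400 cont=27.8127 V=27.8127[hold]; j=2 S=117.7412 intr=7.8088 cont=13.2391 V=13.2391[hold]  S*(2)=81.5854
k=1: j=0 S=89.4214 intr=36.1286 cont=35.8442 V=36.1286[EX]; j=1 S=107.4235 intr=18.1265 cont=20.5254 V=20.5254[hold]  S*(1)=89.4214
k=0: j=0 S=98.0100 intr=27.5400 cont=28.3053 V=28.3053[hold]  S*(0)=-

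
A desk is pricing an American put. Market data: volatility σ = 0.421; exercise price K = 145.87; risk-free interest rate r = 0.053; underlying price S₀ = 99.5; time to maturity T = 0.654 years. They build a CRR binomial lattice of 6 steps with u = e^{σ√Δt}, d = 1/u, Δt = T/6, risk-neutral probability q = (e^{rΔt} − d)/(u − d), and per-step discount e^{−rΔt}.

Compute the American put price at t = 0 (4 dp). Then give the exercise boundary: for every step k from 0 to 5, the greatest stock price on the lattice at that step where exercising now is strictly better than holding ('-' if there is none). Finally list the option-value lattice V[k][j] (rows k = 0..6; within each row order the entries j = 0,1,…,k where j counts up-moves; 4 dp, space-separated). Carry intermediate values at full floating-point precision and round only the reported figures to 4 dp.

price = 47.0458
boundary = - 86.5882 99.5000 86.5882 99.5000 114.3371
tree:
47.0458
59.2818 34.6698
70.5180 46.3700 22.7129
80.2962 59.2818 33.2082 11.8874
88.8055 70.5180 46.3700 19.6884 3.7813
96.2105 80.2962 59.2818 31.5329 7.4003 0.0000
102.6547 88.8055 70.5180 46.3700 14.4833 0.0000 0.0000

Δt=0.10900, u=1.14912, d=0.87023, q=0.48608, disc=e^(-rΔt)=0.99424
k=6 terminal: V=max(K-S,0) → 102.6547 88.8055 70.5180 46.3700 14.4833 0.0000 0.0000
k=5: j=0 S=49.6595 intr=96.2105 cont=95.3703 V=96.2105[EX]; j=1 S=65.5738 intr=80.2962 cont=79.4559 V=80.2962[EX]; j=2 S=86.5882 intr=59.2818 cont=58.4415 V=59.2818[EX]; j=3 S=114.3371 intr=31.5329 cont=30.6926 V=31.5329[EX]; j=4 S=150.9787 intr=0.0000 cont=7.4003 V=7.4003[hold]; j=5 S=199.3628 intr=0.0000 cont=0.0000 V=0.0000[hold]  S*(5)=114.3371
k=4: j=0 S=57.0645 intr=88.8055 cont=87.9652 V=88.8055[EX]; j=1 S=75.3520 intr=70.5180 cont=69.6778 V=70.5180[EX]; j=2 S=99.5000 intr=46.3700 cont=45.5297 V=46.3700[EX]; j=3 S=131.3867 intr=14.4833 cont=19.6884 V=19.6884[hold]; j=4 S=173.4922 intr=0.0000 cont=3.7813 V=3.7813[hold]  S*(4)=99.5000
k=3: j=0 S=65.5738 intr=80.2962 cont=79.4559 V=80.2962[EX]; j=1 S=86.5882 intr=59.2818 cont=58.4415 V=59.2818[EX]; j=2 S=114.3371 intr=31.5329 cont=33.2082 V=33.2082[hold]; j=3 S=150.9787 intr=0.0000 cont=11.8874 V=11.8874[hold]  S*(3)=86.5882
k=2: j=0 S=75.3520 intr=70.5180 cont=69.6778 V=70.5180[EX]; j=1 S=99.5000 intr=46.3700 cont=46.3394 V=46.3700[EX]; j=2 S=131.3867 intr=14.4833 cont=22.7129 V=22.7129[hold]  S*(2)=99.5000
k=1: j=0 S=86.5882 intr=59.2818 cont=58.4415 V=59.2818[EX]; j=1 S=114.3371 intr=31.5329 cont=34.6698 V=34.6698[hold]  S*(1)=86.5882
k=0: j=0 S=99.5000 intr=46.3700 cont=47.0458 V=47.0458[hold]  S*(0)=-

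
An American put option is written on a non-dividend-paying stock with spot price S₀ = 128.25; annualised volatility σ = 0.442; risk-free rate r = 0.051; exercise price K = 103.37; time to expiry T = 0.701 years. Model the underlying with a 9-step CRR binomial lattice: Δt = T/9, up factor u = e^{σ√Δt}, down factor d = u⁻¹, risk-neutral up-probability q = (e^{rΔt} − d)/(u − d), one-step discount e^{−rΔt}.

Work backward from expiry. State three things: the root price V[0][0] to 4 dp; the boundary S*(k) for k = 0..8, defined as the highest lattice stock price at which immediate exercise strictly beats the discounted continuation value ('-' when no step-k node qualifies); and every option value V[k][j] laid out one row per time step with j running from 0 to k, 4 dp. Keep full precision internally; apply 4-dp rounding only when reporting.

price = 6.5031
boundary = - - - - - 69.2139 61.1816 69.2139 78.3008
tree:
6.5031
9.6134 3.2576
13.8574 5.1909 1.2339
19.3980 8.0947 2.1536 0.2685
26.2459 12.2942 3.7070 0.5238 0.0000
34.1561 18.0714 6.2676 1.0216 0.0000 0.0000
42.1884 25.4945 10.3466 1.9928 0.0000 0.0000 0.0000
49.2886 34.1561 16.5171 3.8870 0.0000 0.0000 0.0000 0.0000
55.5648 42.1884 25.0692 7.5820 0.0000 0.0000 0.0000 0.0000 0.0000
61.1127 49.2886 34.1561 14.7893 0.0000 0.0000 0.0000 0.0000 0.0000 0.0000

Δt=0.07789, u=1.13129, d=0.88395, q=0.48529, disc=e^(-rΔt)=0.99604
k=9 terminal: V=max(K-S,0) → 61.1127 49.2886 34.1561 14.7893 0.0000 0.0000 0.0000 0.0000 0.0000 0.0000
k=8: j=0 S=47.8052 intr=55.5648 cont=55.1550 V=55.5648[EX]; j=1 S=61.1816 intr=42.1884 cont=41.7786 V=42.1884[EX]; j=2 S=78.3008 intr=25.0692 cont=24.6594 V=25.0692[EX]; j=3 S=100.2102 intr=3.1598 cont=7.5820 V=7.5820[hold]; j=4 S=128.2500 intr=0.0000 cont=0.0000 V=0.0000[hold]; j=5 S=164.1357 intr=0.0000 cont=0.0000 V=0.0000[hold]; j=6 S=210.0625 intr=0.0000 cont=0.0000 V=0.0000[hold]; j=7 S=268.8402 intr=0.0000 cont=0.0000 V=0.0000[hold]; j=8 S=344.0644 intr=0.0000 cont=0.0000 V=0.0000[hold]  S*(8)=78.3008
k=7: j=0 S=54.0814 intr=49.2886 cont=48.8788 V=49.2886[EX]; j=1 S=69.2139 intr=34.1561 cont=33.7463 V=34.1561[EX]; j=2 S=88.5807 intr=14.7893 cont=16.5171 V=16.5171[hold]; j=3 S=113.3665 intr=0.0000 cont=3.8870 V=3.8870[hold]; j=4 S=145.0876 intr=0.0000 cont=0.0000 V=0.0000[hold]; j=5 S=185.6846 intr=0.0000 cont=0.0000 V=0.0000[hold]; j=6 S=237.6410 intr=0.0000 cont=0.0000 V=0.0000[hold]; j=7 S=304.1354 intr=0.0000 cont=0.0000 V=0.0000[hold]  S*(7)=69.2139
k=6: j=0 S=61.1816 intr=42.1884 cont=41.7786 V=42.1884[EX]; j=1 S=78.3008 intr=25.0692 cont=25.4945 V=25.4945[hold]; j=2 S=100.2102 intr=3.1598 cont=10.3466 V=10.3466[hold]; j=3 S=128.2500 intr=0.0000 cont=1.9928 V=1.9928[hold]; j=4 S=164.1357 intr=0.0000 cont=0.0000 V=0.0000[hold]; j=5 S=210.0625 intr=0.0000 cont=0.0000 V=0.0000[hold]; j=6 S=268.8402 intr=0.0000 cont=0.0000 V=0.0000[hold]  S*(6)=61.1816
k=5: j=0 S=69.2139 intr=34.1561 cont=33.9519 V=34.1561[EX]; j=1 S=88.5807 intr=14.7893 cont=18.0714 V=18.0714[hold]; j=2 S=113.3665 intr=0.0000 cont=6.2676 V=6.2676[hold]; j=3 S=145.0876 intr=0.0000 cont=1.0216 V=1.0216[hold]; j=4 S=185.6846 intr=0.0000 cont=0.0000 V=0.0000[hold]; j=5 S=237.6410 intr=0.0000 cont=0.0000 V=0.0000[hold]  S*(5)=69.2139
k=4: j=0 S=78.3008 intr=25.0692 cont=26.2459 V=26.2459[hold]; j=1 S=100.2102 intr=3.1598 cont=12.2942 V=12.2942[hold]; j=2 S=128.2500 intr=0.0000 cont=3.7070 V=3.7070[hold]; j=3 S=164.1357 intr=0.0000 cont=0.5238 V=0.5238[hold]; j=4 S=210.0625 intr=0.0000 cont=0.0000 V=0.0000[hold]  S*(4)=-
k=3: j=0 S=88.5807 intr=14.7893 cont=19.3980 V=19.3980[hold]; j=1 S=113.3665 intr=0.0000 cont=8.0947 V=8.0947[hold]; j=2 S=145.0876 intr=0.0000 cont=2.1536 V=2.1536[hold]; j=3 S=185.6846 intr=0.0000 cont=0.2685 V=0.2685[hold]  S*(3)=-
k=2: j=0 S=100.2102 intr=3.1598 cont=13.8574 V=13.8574[hold]; j=1 S=128.2500 intr=0.0000 cont=5.1909 V=5.1909[hold]; j=2 S=164.1357 intr=0.0000 cont=1.2339 V=1.2339[hold]  S*(2)=-
k=1: j=0 S=113.3665 intr=0.0000 cont=9.6134 V=9.6134[hold]; j=1 S=145.0876 intr=0.0000 cont=3.2576 V=3.2576[hold]  S*(1)=-
k=0: j=0 S=128.2500 intr=0.0000 cont=6.5031 V=6.5031[hold]  S*(0)=-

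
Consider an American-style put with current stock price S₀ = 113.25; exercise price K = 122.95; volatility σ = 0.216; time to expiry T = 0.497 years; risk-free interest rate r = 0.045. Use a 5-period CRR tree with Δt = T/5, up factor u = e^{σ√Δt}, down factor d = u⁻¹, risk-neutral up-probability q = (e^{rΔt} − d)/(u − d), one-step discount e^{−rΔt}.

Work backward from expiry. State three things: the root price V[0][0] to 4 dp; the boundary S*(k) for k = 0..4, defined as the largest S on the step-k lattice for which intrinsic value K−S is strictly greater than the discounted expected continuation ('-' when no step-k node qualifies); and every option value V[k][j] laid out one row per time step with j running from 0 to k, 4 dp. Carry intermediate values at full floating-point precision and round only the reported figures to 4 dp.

params: Δt=0.09940 u=1.07047 d=0.93417 q=0.51587 e^(-rΔt)=0.99554
t_5 payoffs: 42.3823 30.6266 17.1556 1.7190 0.0000 0.0000
t_4: node(4,0) S=86.2455 payoff=36.7045 vs cont=36.1558 → 36.7045 [stop]  node(4,1) S=98.8297 payoff=24.1203 vs cont=23.5716 → 24.1203 [stop]  node(4,2) S=113.2500 payoff=9.7000 vs cont=9.1513 → 9.7000 [stop]  node(4,3) S=129.7744 payoff=0.0000 vs cont=0.8285 → 0.8285 [wait]  node(4,4) S=148.7099 payoff=0.0000 vs cont=0.0000 → 0.0000 [wait]  ⇒ S*(4)=113.2500
t_3: node(3,0) S=92.3234 payoff=30.6266 vs cont=30.0779 → 30.6266 [stop]  node(3,1) S=105.7944 payoff=17.1556 vs cont=16.6069 → 17.1556 [stop]  node(3,2) S=121.2310 payoff=1.7190 vs cont=5.1006 → 5.1006 [wait]  node(3,3) S=138.9199 payoff=0.0000 vs cont=0.3993 → 0.3993 [wait]  ⇒ S*(3)=105.7944
t_2: node(2,0) S=98.8297 payoff=24.1203 vs cont=23.5716 → 24.1203 [stop]  node(2,1) S=113.2500 payoff=9.7000 vs cont=10.8879 → 10.8879 [wait]  node(2,2) S=129.7744 payoff=0.0000 vs cont=2.6634 → 2.6634 [wait]  ⇒ S*(2)=98.8297
t_1: node(1,0) S=105.7944 payoff=17.1556 vs cont=17.2169 → 17.2169 [wait]  node(1,1) S=121.2310 payoff=1.7190 vs cont=6.6155 → 6.6155 [wait]  ⇒ S*(1)=-
t_0: node(0,0) S=113.2500 payoff=9.7000 vs cont=11.6955 → 11.6955 [wait]  ⇒ S*(0)=-

price = 11.6955
boundary = - - 98.8297 105.7944 113.2500
tree:
11.6955
17.2169 6.6155
24.1203 10.8879 2.6634
30.6266 17.1556 5.1006 0.3993
36.7045 24.1203 9.7000 0.8285 0.0000
42.3823 30.6266 17.1556 1.7190 0.0000 0.0000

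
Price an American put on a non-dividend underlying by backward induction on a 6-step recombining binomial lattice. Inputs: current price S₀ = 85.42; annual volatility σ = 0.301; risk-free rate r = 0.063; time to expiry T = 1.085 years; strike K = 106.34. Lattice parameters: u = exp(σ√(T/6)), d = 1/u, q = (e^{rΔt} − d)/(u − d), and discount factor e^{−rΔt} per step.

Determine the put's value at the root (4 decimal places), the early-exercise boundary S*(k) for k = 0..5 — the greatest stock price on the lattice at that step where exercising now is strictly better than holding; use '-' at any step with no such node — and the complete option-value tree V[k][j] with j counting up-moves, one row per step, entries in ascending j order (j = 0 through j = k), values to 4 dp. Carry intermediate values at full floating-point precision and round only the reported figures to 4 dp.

params: Δt=0.18083 u=1.13655 d=0.87985 q=0.51268 e^(-rΔt)=0.98867
t_6 payoffs: 66.7099 55.1479 40.2126 20.9200 0.0000 0.0000 0.0000
t_5: node(5,0) S=45.0416 payoff=61.2984 vs cont=60.0938 → 61.2984 [stop]  node(5,1) S=58.1825 payoff=48.1575 vs cont=46.9529 → 48.1575 [stop]  node(5,2) S=75.1572 payoff=31.1828 vs cont=29.9782 → 31.1828 [stop]  node(5,3) S=97.0842 payoff=9.2558 vs cont=10.0793 → 10.0793 [wait]  node(5,4) S=125.4085 payoff=0.0000 vs cont=0.0000 → 0.0000 [wait]  node(5,5) S=161.9964 payoff=0.0000 vs cont=0.0000 → 0.0000 [wait]  ⇒ S*(5)=75.1572
t_4: node(4,0) S=51.1921 payoff=55.1479 vs cont=53.9433 → 55.1479 [stop]  node(4,1) S=66.1274 payoff=40.2126 vs cont=39.0080 → 40.2126 [stop]  node(4,2) S=85.4200 payoff=20.9200 vs cont=20.1328 → 20.9200 [stop]  node(4,3) S=110.3412 payoff=0.0000 vs cont=4.8562 → 4.8562 [wait]  node(4,4) S=142.5332 payoff=0.0000 vs cont=0.0000 → 0.0000 [wait]  ⇒ S*(4)=85.4200
t_3: node(3,0) S=58.1825 payoff=48.1575 vs cont=46.9529 → 48.1575 [stop]  node(3,1) S=75.1572 payoff=31.1828 vs cont=29.9782 → 31.1828 [stop]  node(3,2) S=97.0842 payoff=9.2558 vs cont=12.5407 → 12.5407 [wait]  node(3,3) S=125.4085 payoff=0.0000 vs cont=2.3397 → 2.3397 [wait]  ⇒ S*(3)=75.1572
t_2: node(2,0) S=66.1274 payoff=40.2126 vs cont=39.0080 → 40.2126 [stop]  node(2,1) S=85.4200 payoff=20.9200 vs cont=21.3805 → 21.3805 [wait]  node(2,2) S=110.3412 payoff=0.0000 vs cont=7.2281 → 7.2281 [wait]  ⇒ S*(2)=66.1274
t_1: node(1,0) S=75.1572 payoff=31.1828 vs cont=30.2116 → 31.1828 [stop]  node(1,1) S=97.0842 payoff=9.2558 vs cont=13.9648 → 13.9648 [wait]  ⇒ S*(1)=75.1572
t_0: node(0,0) S=85.4200 payoff=20.9200 vs cont=22.1023 → 22.1023 [wait]  ⇒ S*(0)=-

price = 22.1023
boundary = - 75.1572 66.1274 75.1572 85.4200 75.1572
tree:
22.1023
31.1828 13.9648
40.2126 21.3805 7.2281
48.1575 31.1828 12.5407 2.3397
55.1479 40.2126 20.9200 4.8562 0.0000
61.2984 48.1575 31.1828 10.0793 0.0000 0.0000
66.7099 55.1479 40.2126 20.9200 0.0000 0.0000 0.0000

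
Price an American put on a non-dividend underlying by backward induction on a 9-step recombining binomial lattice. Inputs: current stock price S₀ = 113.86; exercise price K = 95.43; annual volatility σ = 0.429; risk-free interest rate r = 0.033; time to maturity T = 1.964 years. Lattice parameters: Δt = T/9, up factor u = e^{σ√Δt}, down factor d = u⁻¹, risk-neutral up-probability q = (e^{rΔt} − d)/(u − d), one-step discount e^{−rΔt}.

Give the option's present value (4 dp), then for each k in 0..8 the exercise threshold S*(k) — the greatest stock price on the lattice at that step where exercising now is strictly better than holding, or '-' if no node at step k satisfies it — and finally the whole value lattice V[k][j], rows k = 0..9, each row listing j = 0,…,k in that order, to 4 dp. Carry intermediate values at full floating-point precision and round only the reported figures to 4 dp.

price = 13.9291
boundary = - - - - 51.0779 41.8022 51.0779 62.4120 76.2610
tree:
13.9291
19.4624 7.8538
26.4659 11.8010 3.4877
34.8796 17.3095 5.7208 1.0028
44.3521 24.6495 9.2323 1.8172 0.0924
53.6278 33.8348 14.5878 3.2865 0.1749 0.0000
61.2191 44.3521 22.4008 5.9307 0.3311 0.0000 0.0000
67.4318 53.6278 33.0180 10.6766 0.6269 0.0000 0.0000 0.0000
72.5163 61.2191 44.3521 19.1690 1.1869 0.0000 0.0000 0.0000 0.0000
76.6774 67.4318 53.6278 33.0180 2.2470 0.0000 0.0000 0.0000 0.0000 0.0000

params: Δt=0.21822 u=1.22190 d=0.81840 q=0.46798 e^(-rΔt)=0.99282
t_9 payoffs: 76.6774 67.4318 53.6278 33.0180 2.2470 0.0000 0.0000 0.0000 0.0000 0.0000
t_8: node(8,0) S=22.9137 payoff=72.5163 vs cont=71.8315 → 72.5163 [stop]  node(8,1) S=34.2109 payoff=61.2191 vs cont=60.5343 → 61.2191 [stop]  node(8,2) S=51.0779 payoff=44.3521 vs cont=43.6673 → 44.3521 [stop]  node(8,3) S=76.2610 payoff=19.1690 vs cont=18.4843 → 19.1690 [stop]  node(8,4) S=113.8600 payoff=0.0000 vs cont=1.1869 → 1.1869 [wait]  node(8,5) S=169.9965 payoff=0.0000 vs cont=0.0000 → 0.0000 [wait]  node(8,6) S=253.8101 payoff=0.0000 vs cont=0.0000 → 0.0000 [wait]  node(8,7) S=378.9464 payoff=0.0000 vs cont=0.0000 → 0.0000 [wait]  node(8,8) S=565.7787 payoff=0.0000 vs cont=0.0000 → 0.0000 [wait]  ⇒ S*(8)=76.2610
t_7: node(7,0) S=27.9982 payoff=67.4318 vs cont=66.7470 → 67.4318 [stop]  node(7,1) S=41.8022 payoff=53.6278 vs cont=52.9431 → 53.6278 [stop]  node(7,2) S=62.4120 payoff=33.0180 vs cont=32.3333 → 33.0180 [stop]  node(7,3) S=93.1830 payoff=2.2470 vs cont=10.6766 → 10.6766 [wait]  node(7,4) S=139.1251 payoff=0.0000 vs cont=0.6269 → 0.6269 [wait]  node(7,5) S=207.7182 payoff=0.0000 vs cont=0.0000 → 0.0000 [wait]  node(7,6) S=310.1297 payoff=0.0000 vs cont=0.0000 → 0.0000 [wait]  node(7,7) S=463.0333 payoff=0.0000 vs cont=0.0000 → 0.0000 [wait]  ⇒ S*(7)=62.4120
t_6: node(6,0) S=34.2109 payoff=61.2191 vs cont=60.5343 → 61.2191 [stop]  node(6,1) S=51.0779 payoff=44.3521 vs cont=43.6673 → 44.3521 [stop]  node(6,2) S=76.2610 payoff=19.1690 vs cont=22.4008 → 22.4008 [wait]  node(6,3) S=113.8600 payoff=0.0000 vs cont=5.9307 → 5.9307 [wait]  node(6,4) S=169.9965 payoff=0.0000 vs cont=0.3311 → 0.3311 [wait]  node(6,5) S=253.8101 payoff=0.0000 vs cont=0.0000 → 0.0000 [wait]  node(6,6) S=378.9464 payoff=0.0000 vs cont=0.0000 → 0.0000 [wait]  ⇒ S*(6)=51.0779
t_5: node(5,0) S=41.8022 payoff=53.6278 vs cont=52.9431 → 53.6278 [stop]  node(5,1) S=62.4120 payoff=33.0180 vs cont=33.8348 → 33.8348 [wait]  node(5,2) S=93.1830 payoff=2.2470 vs cont=14.5878 → 14.5878 [wait]  node(5,3) S=139.1251 payoff=0.0000 vs cont=3.2865 → 3.2865 [wait]  node(5,4) S=207.7182 payoff=0.0000 vs cont=0.1749 → 0.1749 [wait]  node(5,5) S=310.1297 payoff=0.0000 vs cont=0.0000 → 0.0000 [wait]  ⇒ S*(5)=41.8022
t_4: node(4,0) S=51.0779 payoff=44.3521 vs cont=44.0468 → 44.3521 [stop]  node(4,1) S=76.2610 payoff=19.1690 vs cont=24.6495 → 24.6495 [wait]  node(4,2) S=113.8600 payoff=0.0000 vs cont=9.2323 → 9.2323 [wait]  node(4,3) S=169.9965 payoff=0.0000 vs cont=1.8172 → 1.8172 [wait]  node(4,4) S=253.8101 payoff=0.0000 vs cont=0.0924 → 0.0924 [wait]  ⇒ S*(4)=51.0779
t_3: node(3,0) S=62.4120 payoff=33.0180 vs cont=34.8796 → 34.8796 [wait]  node(3,1) S=93.1830 payoff=2.2470 vs cont=17.3095 → 17.3095 [wait]  node(3,2) S=139.1251 payoff=0.0000 vs cont=5.7208 → 5.7208 [wait]  node(3,3) S=207.7182 payoff=0.0000 vs cont=1.0028 → 1.0028 [wait]  ⇒ S*(3)=-
t_2: node(2,0) S=76.2610 payoff=19.1690 vs cont=26.4659 → 26.4659 [wait]  node(2,1) S=113.8600 payoff=0.0000 vs cont=11.8010 → 11.8010 [wait]  node(2,2) S=169.9965 payoff=0.0000 vs cont=3.4877 → 3.4877 [wait]  ⇒ S*(2)=-
t_1: node(1,0) S=93.1830 payoff=2.2470 vs cont=19.4624 → 19.4624 [wait]  node(1,1) S=139.1251 payoff=0.0000 vs cont=7.8538 → 7.8538 [wait]  ⇒ S*(1)=-
t_0: node(0,0) S=113.8600 payoff=0.0000 vs cont=13.9291 → 13.9291 [wait]  ⇒ S*(0)=-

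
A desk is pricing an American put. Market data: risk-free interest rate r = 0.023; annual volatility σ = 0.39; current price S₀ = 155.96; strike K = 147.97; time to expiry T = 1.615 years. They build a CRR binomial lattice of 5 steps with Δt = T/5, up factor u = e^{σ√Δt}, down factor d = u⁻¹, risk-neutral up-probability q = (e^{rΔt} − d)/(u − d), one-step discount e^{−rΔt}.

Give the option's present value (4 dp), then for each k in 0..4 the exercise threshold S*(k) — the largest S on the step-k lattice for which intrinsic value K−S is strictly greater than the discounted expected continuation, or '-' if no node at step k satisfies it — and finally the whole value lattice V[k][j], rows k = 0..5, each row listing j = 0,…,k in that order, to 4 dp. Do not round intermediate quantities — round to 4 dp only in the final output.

price = 24.8169
boundary = - - - 80.2103 100.1132
tree:
24.8169
36.0258 12.1387
50.5180 19.6975 3.5148
67.7597 31.2156 6.5757 0.0000
83.7058 47.8568 12.3021 0.0000 0.0000
96.4817 67.7597 23.0154 0.0000 0.0000 0.0000

params: Δt=0.32300 u=1.24813 d=0.80120 q=0.46150 e^(-rΔt)=0.99260
t_5 payoffs: 96.4817 67.7597 23.0154 0.0000 0.0000 0.0000
t_4: node(4,0) S=64.2642 payoff=83.7058 vs cont=82.6106 → 83.7058 [stop]  node(4,1) S=100.1132 payoff=47.8568 vs cont=46.7616 → 47.8568 [stop]  node(4,2) S=155.9600 payoff=0.0000 vs cont=12.3021 → 12.3021 [wait]  node(4,3) S=242.9602 payoff=0.0000 vs cont=0.0000 → 0.0000 [wait]  node(4,4) S=378.4923 payoff=0.0000 vs cont=0.0000 → 0.0000 [wait]  ⇒ S*(4)=100.1132
t_3: node(3,0) S=80.2103 payoff=67.7597 vs cont=66.6645 → 67.7597 [stop]  node(3,1) S=124.9546 payoff=23.0154 vs cont=31.2156 → 31.2156 [wait]  node(3,2) S=194.6589 payoff=0.0000 vs cont=6.5757 → 6.5757 [wait]  node(3,3) S=303.2467 payoff=0.0000 vs cont=0.0000 → 0.0000 [wait]  ⇒ S*(3)=80.2103
t_2: node(2,0) S=100.1132 payoff=47.8568 vs cont=50.5180 → 50.5180 [wait]  node(2,1) S=155.9600 payoff=0.0000 vs cont=19.6975 → 19.6975 [wait]  node(2,2) S=242.9602 payoff=0.0000 vs cont=3.5148 → 3.5148 [wait]  ⇒ S*(2)=-
t_1: node(1,0) S=124.9546 payoff=23.0154 vs cont=36.0258 → 36.0258 [wait]  node(1,1) S=194.6589 payoff=0.0000 vs cont=12.1387 → 12.1387 [wait]  ⇒ S*(1)=-
t_0: node(0,0) S=155.9600 payoff=0.0000 vs cont=24.8169 → 24.8169 [wait]  ⇒ S*(0)=-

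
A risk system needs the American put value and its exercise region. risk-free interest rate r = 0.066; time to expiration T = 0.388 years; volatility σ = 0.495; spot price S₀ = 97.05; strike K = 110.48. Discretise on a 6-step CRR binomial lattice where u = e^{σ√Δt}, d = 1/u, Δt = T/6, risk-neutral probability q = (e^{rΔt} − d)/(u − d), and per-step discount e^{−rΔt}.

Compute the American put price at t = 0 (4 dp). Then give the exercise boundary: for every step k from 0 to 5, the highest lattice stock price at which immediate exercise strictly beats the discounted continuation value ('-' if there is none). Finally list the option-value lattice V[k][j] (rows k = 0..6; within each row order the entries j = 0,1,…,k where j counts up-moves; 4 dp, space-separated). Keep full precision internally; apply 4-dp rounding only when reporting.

price = 19.4969
boundary = - - 75.4502 66.5262 75.4502 85.5713
tree:
19.4969
26.6405 12.0989
35.0298 17.9854 5.9677
43.9538 25.7226 9.9451 1.8056
51.8223 35.0298 16.0867 3.5246 0.0000
58.7601 43.9538 24.9087 6.8801 0.0000 0.0000
64.8773 51.8223 35.0298 13.4300 0.0000 0.0000 0.0000

Δt=0.06467  u=1.13414  d=0.88172  q=0.48552  discount=0.99574
step 6 (expiry): payoffs max(K−S,0) = 64.8773 51.8223 35.0298 13.4300 0.0000 0.0000 0.0000
step 5: (k=5,j=0): S=51.7199, (K−S)⁺=58.7601, hold=58.2896 ⇒ V=58.7601 exercise | (k=5,j=1): S=66.5262, (K−S)⁺=43.9538, hold=43.4833 ⇒ V=43.9538 exercise | (k=5,j=2): S=85.5713, (K−S)⁺=24.9087, hold=24.4382 ⇒ V=24.9087 exercise | (k=5,j=3): S=110.0685, (K−S)⁺=0.4115, hold=6.8801 ⇒ V=6.8801 continue | (k=5,j=4): S=141.5788, (K−S)⁺=0.0000, hold=0.0000 ⇒ V=0.0000 continue | (k=5,j=5): S=182.1098, (K−S)⁺=0.0000, hold=0.0000 ⇒ V=0.0000 continue  boundary S*=85.5713
step 4: (k=4,j=0): S=58.6577, (K−S)⁺=51.8223, hold=51.3517 ⇒ V=51.8223 exercise | (k=4,j=1): S=75.4502, (K−S)⁺=35.0298, hold=34.5593 ⇒ V=35.0298 exercise | (k=4,j=2): S=97.0500, (K−S)⁺=13.4300, hold=16.0867 ⇒ V=16.0867 continue | (k=4,j=3): S=124.8334, (K−S)⁺=0.0000, hold=3.5246 ⇒ V=3.5246 continue | (k=4,j=4): S=160.5705, (K−S)⁺=0.0000, hold=0.0000 ⇒ V=0.0000 continue  boundary S*=75.4502
step 3: (k=3,j=0): S=66.5262, (K−S)⁺=43.9538, hold=43.4833 ⇒ V=43.9538 exercise | (k=3,j=1): S=85.5713, (K−S)⁺=24.9087, hold=25.7226 ⇒ V=25.7226 continue | (k=3,j=2): S=110.0685, (K−S)⁺=0.4115, hold=9.9451 ⇒ V=9.9451 continue | (k=3,j=3): S=141.5788, (K−S)⁺=0.0000, hold=1.8056 ⇒ V=1.8056 continue  boundary S*=66.5262
step 2: (k=2,j=0): S=75.4502, (K−S)⁺=35.0298, hold=34.9527 ⇒ V=35.0298 exercise | (k=2,j=1): S=97.0500, (K−S)⁺=13.4300, hold=17.9854 ⇒ V=17.9854 continue | (k=2,j=2): S=124.8334, (K−S)⁺=0.0000, hold=5.9677 ⇒ V=5.9677 continue  boundary S*=75.4502
step 1: (k=1,j=0): S=85.5713, (K−S)⁺=24.9087, hold=26.6405 ⇒ V=26.6405 continue | (k=1,j=1): S=110.0685, (K−S)⁺=0.4115, hold=12.0989 ⇒ V=12.0989 continue  boundary S*=-
step 0: (k=0,j=0): S=97.0500, (K−S)⁺=13.4300, hold=19.4969 ⇒ V=19.4969 continue  boundary S*=-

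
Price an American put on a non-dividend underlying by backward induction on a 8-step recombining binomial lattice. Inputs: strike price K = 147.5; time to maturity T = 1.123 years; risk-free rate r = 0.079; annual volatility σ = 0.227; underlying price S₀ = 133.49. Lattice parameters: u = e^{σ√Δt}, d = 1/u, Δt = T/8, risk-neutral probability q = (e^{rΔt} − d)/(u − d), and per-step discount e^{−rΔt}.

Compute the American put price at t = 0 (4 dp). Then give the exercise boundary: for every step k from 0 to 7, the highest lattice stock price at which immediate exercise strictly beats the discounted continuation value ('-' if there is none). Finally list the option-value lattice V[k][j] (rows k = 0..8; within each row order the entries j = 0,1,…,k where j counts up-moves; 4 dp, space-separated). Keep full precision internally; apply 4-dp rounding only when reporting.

price = 16.7443
boundary = - 122.6062 112.6097 122.6062 112.6097 122.6062 112.6097 122.6062
tree:
16.7443
24.8938 10.2624
34.8903 16.2640 5.4467
44.0717 24.8938 9.3701 2.2726
52.5045 34.8903 15.5921 4.3514 0.5783
60.2498 44.0717 24.8938 8.1217 1.2830 0.0000
67.3636 52.5045 34.8903 14.6196 2.8464 0.0000 0.0000
73.8973 60.2498 44.0717 24.8938 6.3149 0.0000 0.0000 0.0000
79.8984 67.3636 52.5045 34.8903 14.0100 0.0000 0.0000 0.0000 0.0000

Δt=0.14037  u=1.08877  d=0.91847  q=0.54423  discount=0.98897
step 8 (expiry): payoffs max(K−S,0) = 79.8984 67.3636 52.5045 34.8903 14.0100 0.0000 0.0000 0.0000 0.0000
step 7: (k=7,j=0): S=73.6027, (K−S)⁺=73.8973, hold=72.2706 ⇒ V=73.8973 exercise | (k=7,j=1): S=87.2502, (K−S)⁺=60.2498, hold=58.6231 ⇒ V=60.2498 exercise | (k=7,j=2): S=103.4283, (K−S)⁺=44.0717, hold=42.4450 ⇒ V=44.0717 exercise | (k=7,j=3): S=122.6062, (K−S)⁺=24.8938, hold=23.2672 ⇒ V=24.8938 exercise | (k=7,j=4): S=145.3400, (K−S)⁺=2.1600, hold=6.3149 ⇒ V=6.3149 continue | (k=7,j=5): S=172.2892, (K−S)⁺=0.0000, hold=0.0000 ⇒ V=0.0000 continue | (k=7,j=6): S=204.2354, (K−S)⁺=0.0000, hold=0.0000 ⇒ V=0.0000 continue | (k=7,j=7): S=242.1050, (K−S)⁺=0.0000, hold=0.0000 ⇒ V=0.0000 continue  boundary S*=122.6062
step 6: (k=6,j=0): S=80.1364, (K−S)⁺=67.3636, hold=65.7369 ⇒ V=67.3636 exercise | (k=6,j=1): S=94.9955, (K−S)⁺=52.5045, hold=50.8778 ⇒ V=52.5045 exercise | (k=6,j=2): S=112.6097, (K−S)⁺=34.8903, hold=33.2636 ⇒ V=34.8903 exercise | (k=6,j=3): S=133.4900, (K−S)⁺=14.0100, hold=14.6196 ⇒ V=14.6196 continue | (k=6,j=4): S=158.2419, (K−S)⁺=0.0000, hold=2.8464 ⇒ V=2.8464 continue | (k=6,j=5): S=187.5834, (K−S)⁺=0.0000, hold=0.0000 ⇒ V=0.0000 continue | (k=6,j=6): S=222.3655, (K−S)⁺=0.0000, hold=0.0000 ⇒ V=0.0000 continue  boundary S*=112.6097
step 5: (k=5,j=0): S=87.2502, (K−S)⁺=60.2498, hold=58.6231 ⇒ V=60.2498 exercise | (k=5,j=1): S=103.4283, (K−S)⁺=44.0717, hold=42.4450 ⇒ V=44.0717 exercise | (k=5,j=2): S=122.6062, (K−S)⁺=24.8938, hold=23.5953 ⇒ V=24.8938 exercise | (k=5,j=3): S=145.3400, (K−S)⁺=2.1600, hold=8.1217 ⇒ V=8.1217 continue | (k=5,j=4): S=172.2892, (K−S)⁺=0.0000, hold=1.2830 ⇒ V=1.2830 continue | (k=5,j=5): S=204.2354, (K−S)⁺=0.0000, hold=0.0000 ⇒ V=0.0000 continue  boundary S*=122.6062
step 4: (k=4,j=0): S=94.9955, (K−S)⁺=52.5045, hold=50.8778 ⇒ V=52.5045 exercise | (k=4,j=1): S=112.6097, (K−S)⁺=34.8903, hold=33.2636 ⇒ V=34.8903 exercise | (k=4,j=2): S=133.4900, (K−S)⁺=14.0100, hold=15.5921 ⇒ V=15.5921 continue | (k=4,j=3): S=158.2419, (K−S)⁺=0.0000, hold=4.3514 ⇒ V=4.3514 continue | (k=4,j=4): S=187.5834, (K−S)⁺=0.0000, hold=0.5783 ⇒ V=0.5783 continue  boundary S*=112.6097
step 3: (k=3,j=0): S=103.4283, (K−S)⁺=44.0717, hold=42.4450 ⇒ V=44.0717 exercise | (k=3,j=1): S=122.6062, (K−S)⁺=24.8938, hold=24.1187 ⇒ V=24.8938 exercise | (k=3,j=2): S=145.3400, (K−S)⁺=2.1600, hold=9.3701 ⇒ V=9.3701 continue | (k=3,j=3): S=172.2892, (K−S)⁺=0.0000, hold=2.2726 ⇒ V=2.2726 continue  boundary S*=122.6062
step 2: (k=2,j=0): S=112.6097, (K−S)⁺=34.8903, hold=33.2636 ⇒ V=34.8903 exercise | (k=2,j=1): S=133.4900, (K−S)⁺=14.0100, hold=16.2640 ⇒ V=16.2640 continue | (k=2,j=2): S=158.2419, (K−S)⁺=0.0000, hold=5.4467 ⇒ V=5.4467 continue  boundary S*=112.6097
step 1: (k=1,j=0): S=122.6062, (K−S)⁺=24.8938, hold=24.4803 ⇒ V=24.8938 exercise | (k=1,j=1): S=145.3400, (K−S)⁺=2.1600, hold=10.2624 ⇒ V=10.2624 continue  boundary S*=122.6062
step 0: (k=0,j=0): S=133.4900, (K−S)⁺=14.0100, hold=16.7443 ⇒ V=16.7443 continue  boundary S*=-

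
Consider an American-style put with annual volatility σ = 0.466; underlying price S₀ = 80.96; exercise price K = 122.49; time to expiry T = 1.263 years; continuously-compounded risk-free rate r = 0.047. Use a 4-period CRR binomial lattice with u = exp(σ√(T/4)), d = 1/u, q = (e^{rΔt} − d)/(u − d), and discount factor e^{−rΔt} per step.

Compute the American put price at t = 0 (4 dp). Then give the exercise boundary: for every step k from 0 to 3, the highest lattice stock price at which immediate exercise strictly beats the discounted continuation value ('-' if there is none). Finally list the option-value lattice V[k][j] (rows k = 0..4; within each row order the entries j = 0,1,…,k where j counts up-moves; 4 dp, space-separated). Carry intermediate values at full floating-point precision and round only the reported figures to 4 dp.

price = 44.3560
boundary = - 62.3088 47.9543 62.3088
tree:
44.3560
60.1812 27.4432
74.5357 41.8575 11.6200
85.5832 60.1812 21.9677 0.0000
94.0856 74.5357 41.5300 0.0000 0.0000

params: Δt=0.31575 u=1.29934 d=0.76962 q=0.46313 e^(-rΔt)=0.98527
t_4 payoffs: 94.0856 74.5357 41.5300 0.0000 0.0000
t_3: node(3,0) S=36.9068 payoff=85.5832 vs cont=83.7788 → 85.5832 [stop]  node(3,1) S=62.3088 payoff=60.1812 vs cont=58.3769 → 60.1812 [stop]  node(3,2) S=105.1942 payoff=17.2958 vs cont=21.9677 → 21.9677 [wait]  node(3,3) S=177.5965 payoff=0.0000 vs cont=0.0000 → 0.0000 [wait]  ⇒ S*(3)=62.3088
t_2: node(2,0) S=47.9543 payoff=74.5357 vs cont=72.7313 → 74.5357 [stop]  node(2,1) S=80.9600 payoff=41.5300 vs cont=41.8575 → 41.8575 [wait]  node(2,2) S=136.6826 payoff=0.0000 vs cont=11.6200 → 11.6200 [wait]  ⇒ S*(2)=47.9543
t_1: node(1,0) S=62.3088 payoff=60.1812 vs cont=58.5263 → 60.1812 [stop]  node(1,1) S=105.1942 payoff=17.2958 vs cont=27.4432 → 27.4432 [wait]  ⇒ S*(1)=62.3088
t_0: node(0,0) S=80.9600 payoff=41.5300 vs cont=44.3560 → 44.3560 [wait]  ⇒ S*(0)=-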